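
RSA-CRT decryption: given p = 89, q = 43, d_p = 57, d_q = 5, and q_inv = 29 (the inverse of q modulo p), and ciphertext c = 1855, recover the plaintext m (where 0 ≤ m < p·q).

1111

m₁ = c^(d_p) mod p: c ≡ 75 (mod 89), and 75^57 mod 89 = 43.
m₂ = c^(d_q) mod q: c ≡ 6 (mod 43), and 6^5 mod 43 = 36.
h = q_inv·(m₁ − m₂) mod p = 29·(43 − 36) mod 89 = 25.
m = m₂ + h·q = 36 + 25·43 = 1111.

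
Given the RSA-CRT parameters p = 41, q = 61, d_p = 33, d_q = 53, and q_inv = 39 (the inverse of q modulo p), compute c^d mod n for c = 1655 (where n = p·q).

m₁ = c^(d_p) mod p: c ≡ 15 (mod 41), and 15^33 mod 41 = 35.
m₂ = c^(d_q) mod q: c ≡ 8 (mod 61), and 8^53 mod 61 = 37.
h = q_inv·(m₁ − m₂) mod p = 39·(35 − 37) mod 41 = 4.
m = m₂ + h·q = 37 + 4·61 = 281.

281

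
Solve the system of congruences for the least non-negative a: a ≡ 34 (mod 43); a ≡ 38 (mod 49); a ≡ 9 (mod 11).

The moduli are pairwise coprime; N = 43·49·11 = 23177.
N/43 = 539; 539 ≡ 23 (mod 43); 23·15 ≡ 1, so inverse 15.
N/49 = 473; 473 ≡ 32 (mod 49); 32·23 ≡ 1, so inverse 23.
N/11 = 2107; 2107 ≡ 6 (mod 11); 6·2 ≡ 1, so inverse 2.
a ≡ 34·539·15 + 38·473·23 + 9·2107·2 = 726218.
726218 mod 23177 = 7731.

7731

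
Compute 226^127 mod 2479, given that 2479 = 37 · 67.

Mod 37: 226 ≡ 4; by Fermat, exponent reduces to 127 mod 36 = 19; 4^19 ≡ 4 (mod 37).
Mod 67: 226 ≡ 25; by Fermat, exponent reduces to 127 mod 66 = 61; 25^61 ≡ 62 (mod 67).
Combine by CRT: x ≡ 4 (mod 37), x ≡ 62 (mod 67) ⇒ x ≡ 263 (mod 2479).

263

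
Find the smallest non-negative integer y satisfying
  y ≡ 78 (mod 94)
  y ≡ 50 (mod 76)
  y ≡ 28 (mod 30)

gcd(94, 76) = 2 and 2 | (50 − 78), so the pair is consistent; merging gives y ≡ 2710 (mod 3572), where 3572 = lcm(94, 76).
gcd(3572, 30) = 2 and 2 | (28 − 2710), so the pair is consistent; merging gives y ≡ 34858 (mod 53580), where 53580 = lcm(3572, 30).
The solution is unique modulo lcm(94, 76, 30) = 53580.

34858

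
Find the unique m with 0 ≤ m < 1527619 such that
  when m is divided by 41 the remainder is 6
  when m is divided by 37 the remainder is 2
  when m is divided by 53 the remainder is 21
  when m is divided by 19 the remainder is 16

From m ≡ 6 (mod 41) write m = 6 + 41t. Substituting into m ≡ 2 (mod 37) gives 41t ≡ 33 (mod 37), and since 4⁻¹ ≡ 28 (mod 37), t ≡ 36. Hence m ≡ 6 + 41·36 = 1482 (mod 1517).
From m ≡ 1482 (mod 1517) write m = 1482 + 1517t. Substituting into m ≡ 21 (mod 53) gives 1517t ≡ 23 (mod 53), and since 33⁻¹ ≡ 45 (mod 53), t ≡ 28. Hence m ≡ 1482 + 1517·28 = 43958 (mod 80401).
From m ≡ 43958 (mod 80401) write m = 43958 + 80401t. Substituting into m ≡ 16 (mod 19) gives 80401t ≡ 5 (mod 19), and since 12⁻¹ ≡ 8 (mod 19), t ≡ 2. Hence m ≡ 43958 + 80401·2 = 204760 (mod 1527619).

204760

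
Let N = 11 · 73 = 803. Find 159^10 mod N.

298

Mod 11: 159 ≡ 5; since 10 | 10, by Fermat 5^10 ≡ 1 (mod 11).
Mod 73: 159 ≡ 13; 13^10 ≡ 6 (mod 73).
Combine by CRT: x ≡ 1 (mod 11), x ≡ 6 (mod 73) ⇒ x ≡ 298 (mod 803).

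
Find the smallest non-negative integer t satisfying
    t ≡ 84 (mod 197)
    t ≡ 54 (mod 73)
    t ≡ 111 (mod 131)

The moduli are pairwise coprime; N = 197·73·131 = 1883911.
N/197 = 9563; 9563 ≡ 107 (mod 197); 107·116 ≡ 1, so inverse 116.
N/73 = 25807; 25807 ≡ 38 (mod 73); 38·25 ≡ 1, so inverse 25.
N/131 = 14381; 14381 ≡ 102 (mod 131); 102·9 ≡ 1, so inverse 9.
t ≡ 84·9563·116 + 54·25807·25 + 111·14381·9 = 142387941.
142387941 mod 1883911 = 1094616.

1094616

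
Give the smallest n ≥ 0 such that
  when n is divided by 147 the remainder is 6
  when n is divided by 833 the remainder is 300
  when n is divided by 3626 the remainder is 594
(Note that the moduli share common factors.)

120252

gcd(147, 833) = 49 and 49 | (300 − 6), so the pair is consistent; merging gives n ≡ 300 (mod 2499), where 2499 = lcm(147, 833).
gcd(2499, 3626) = 49 and 49 | (594 − 300), so the pair is consistent; merging gives n ≡ 120252 (mod 184926), where 184926 = lcm(2499, 3626).
The solution is unique modulo lcm(147, 833, 3626) = 184926.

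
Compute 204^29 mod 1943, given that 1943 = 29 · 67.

Mod 29: 204 ≡ 1; by Fermat, exponent reduces to 29 mod 28 = 1; 1^1 ≡ 1 (mod 29).
Mod 67: 204 ≡ 3; 3^29 ≡ 43 (mod 67).
Combine by CRT: x ≡ 1 (mod 29), x ≡ 43 (mod 67) ⇒ x ≡ 378 (mod 1943).

378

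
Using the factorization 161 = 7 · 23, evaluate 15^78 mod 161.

Mod 7: 15 ≡ 1; since 6 | 78, by Fermat 1^78 ≡ 1 (mod 7).
Mod 23: 15 ≡ 15; by Fermat, exponent reduces to 78 mod 22 = 12; 15^12 ≡ 8 (mod 23).
Combine by CRT: x ≡ 1 (mod 7), x ≡ 8 (mod 23) ⇒ x ≡ 8 (mod 161).

8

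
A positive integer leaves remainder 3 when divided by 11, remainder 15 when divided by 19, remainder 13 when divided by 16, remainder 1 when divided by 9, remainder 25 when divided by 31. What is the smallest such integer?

94141

The moduli are pairwise coprime; N = 11·19·16·9·31 = 932976.
N/11 = 84816; 84816 ≡ 6 (mod 11); 6·2 ≡ 1, so inverse 2.
N/19 = 49104; 49104 ≡ 8 (mod 19); 8·12 ≡ 1, so inverse 12.
N/16 = 58311; 58311 ≡ 7 (mod 16); 7·7 ≡ 1, so inverse 7.
N/9 = 103664; 103664 ≡ 2 (mod 9); 2·5 ≡ 1, so inverse 5.
N/31 = 30096; 30096 ≡ 26 (mod 31); 26·6 ≡ 1, so inverse 6.
x ≡ 3·84816·2 + 15·49104·12 + 13·58311·7 + 1·103664·5 + 25·30096·6 = 19686637.
19686637 mod 932976 = 94141.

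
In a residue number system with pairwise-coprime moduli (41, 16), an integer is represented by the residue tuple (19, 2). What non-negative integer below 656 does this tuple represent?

From x ≡ 19 (mod 41) write x = 19 + 41t. Substituting into x ≡ 2 (mod 16) gives 41t ≡ 15 (mod 16), and since 9⁻¹ ≡ 9 (mod 16), t ≡ 7. Hence x ≡ 19 + 41·7 = 306 (mod 656).

306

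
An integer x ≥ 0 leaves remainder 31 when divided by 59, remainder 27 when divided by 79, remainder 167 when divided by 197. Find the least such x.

The moduli are pairwise coprime; N = 59·79·197 = 918217.
N/59 = 15563; 15563 ≡ 46 (mod 59); 46·9 ≡ 1, so inverse 9.
N/79 = 11623; 11623 ≡ 10 (mod 79); 10·8 ≡ 1, so inverse 8.
N/197 = 4661; 4661 ≡ 130 (mod 197); 130·147 ≡ 1, so inverse 147.
x ≡ 31·15563·9 + 27·11623·8 + 167·4661·147 = 121275534.
121275534 mod 918217 = 70890.

70890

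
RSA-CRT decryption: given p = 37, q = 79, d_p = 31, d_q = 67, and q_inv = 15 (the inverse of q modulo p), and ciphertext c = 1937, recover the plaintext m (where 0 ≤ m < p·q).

610

m₁ = c^(d_p) mod p: c ≡ 13 (mod 37), and 13^31 mod 37 = 18.
m₂ = c^(d_q) mod q: c ≡ 41 (mod 79), and 41^67 mod 79 = 57.
h = q_inv·(m₁ − m₂) mod p = 15·(18 − 57) mod 37 = 7.
m = m₂ + h·q = 57 + 7·79 = 610.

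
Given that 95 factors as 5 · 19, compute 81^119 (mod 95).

Mod 5: 81 ≡ 1; by Fermat, exponent reduces to 119 mod 4 = 3; 1^3 ≡ 1 (mod 5).
Mod 19: 81 ≡ 5; by Fermat, exponent reduces to 119 mod 18 = 11; 5^11 ≡ 6 (mod 19).
Combine by CRT: x ≡ 1 (mod 5), x ≡ 6 (mod 19) ⇒ x ≡ 6 (mod 95).

6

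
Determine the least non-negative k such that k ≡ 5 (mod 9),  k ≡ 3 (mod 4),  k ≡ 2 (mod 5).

167

The moduli are pairwise coprime; N = 9·4·5 = 180.
N/9 = 20; 20 ≡ 2 (mod 9); 2·5 ≡ 1, so inverse 5.
N/4 = 45; 45 ≡ 1 (mod 4), inverse 1.
N/5 = 36; 36 ≡ 1 (mod 5), inverse 1.
k ≡ 5·20·5 + 3·45·1 + 2·36·1 = 707.
707 mod 180 = 167.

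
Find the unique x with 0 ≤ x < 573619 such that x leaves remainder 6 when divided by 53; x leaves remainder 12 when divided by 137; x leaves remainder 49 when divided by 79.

The moduli are pairwise coprime; N = 53·137·79 = 573619.
N/53 = 10823; 10823 ≡ 11 (mod 53); 11·29 ≡ 1, so inverse 29.
N/137 = 4187; 4187 ≡ 77 (mod 137); 77·121 ≡ 1, so inverse 121.
N/79 = 7261; 7261 ≡ 72 (mod 79); 72·45 ≡ 1, so inverse 45.
x ≡ 6·10823·29 + 12·4187·121 + 49·7261·45 = 23973231.
23973231 mod 573619 = 454852.

454852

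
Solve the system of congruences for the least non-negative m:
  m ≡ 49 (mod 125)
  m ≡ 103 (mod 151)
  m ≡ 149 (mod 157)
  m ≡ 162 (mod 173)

51743424

From m ≡ 49 (mod 125) write m = 49 + 125t. Substituting into m ≡ 103 (mod 151) gives 125t ≡ 54 (mod 151), and since 125⁻¹ ≡ 29 (mod 151), t ≡ 56. Hence m ≡ 49 + 125·56 = 7049 (mod 18875).
From m ≡ 7049 (mod 18875) write m = 7049 + 18875t. Substituting into m ≡ 149 (mod 157) gives 18875t ≡ 8 (mod 157), and since 35⁻¹ ≡ 9 (mod 157), t ≡ 72. Hence m ≡ 7049 + 18875·72 = 1366049 (mod 2963375).
From m ≡ 1366049 (mod 2963375) write m = 1366049 + 2963375t. Substituting into m ≡ 162 (mod 173) gives 2963375t ≡ 121 (mod 173), and since 58⁻¹ ≡ 3 (mod 173), t ≡ 17. Hence m ≡ 1366049 + 2963375·17 = 51743424 (mod 512663875).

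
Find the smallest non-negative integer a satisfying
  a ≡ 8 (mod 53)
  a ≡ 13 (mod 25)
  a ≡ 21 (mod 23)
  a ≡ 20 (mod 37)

49563

The moduli are pairwise coprime; N = 53·25·23·37 = 1127575.
N/53 = 21275; 21275 ≡ 22 (mod 53); 22·41 ≡ 1, so inverse 41.
N/25 = 45103; 45103 ≡ 3 (mod 25); 3·17 ≡ 1, so inverse 17.
N/23 = 49025; 49025 ≡ 12 (mod 23); 12·2 ≡ 1, so inverse 2.
N/37 = 30475; 30475 ≡ 24 (mod 37); 24·17 ≡ 1, so inverse 17.
a ≡ 8·21275·41 + 13·45103·17 + 21·49025·2 + 20·30475·17 = 29366513.
29366513 mod 1127575 = 49563.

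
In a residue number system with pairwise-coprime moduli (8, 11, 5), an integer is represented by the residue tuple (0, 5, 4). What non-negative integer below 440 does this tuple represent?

The moduli are pairwise coprime; N = 8·11·5 = 440.
N/8 = 55; 55 ≡ 7 (mod 8); 7·7 ≡ 1, so inverse 7.
N/11 = 40; 40 ≡ 7 (mod 11); 7·8 ≡ 1, so inverse 8.
N/5 = 88; 88 ≡ 3 (mod 5); 3·2 ≡ 1, so inverse 2.
x ≡ 0·55·7 + 5·40·8 + 4·88·2 = 2304.
2304 mod 440 = 104.

104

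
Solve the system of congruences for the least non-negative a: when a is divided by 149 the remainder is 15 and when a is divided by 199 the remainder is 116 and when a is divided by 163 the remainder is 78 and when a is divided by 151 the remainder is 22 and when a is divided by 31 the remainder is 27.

8661945751

Combine the congruences pairwise.
From a ≡ 15 (mod 149) write a = 15 + 149t. Substituting into a ≡ 116 (mod 199) gives 149t ≡ 101 (mod 199), and since 149⁻¹ ≡ 195 (mod 199), t ≡ 193. Hence a ≡ 15 + 149·193 = 28772 (mod 29651).
From a ≡ 28772 (mod 29651) write a = 28772 + 29651t. Substituting into a ≡ 78 (mod 163) gives 29651t ≡ 157 (mod 163), and since 148⁻¹ ≡ 76 (mod 163), t ≡ 33. Hence a ≡ 28772 + 29651·33 = 1007255 (mod 4833113).
From a ≡ 1007255 (mod 4833113) write a = 1007255 + 4833113t. Substituting into a ≡ 22 (mod 151) gives 4833113t ≡ 88 (mod 151), and since 56⁻¹ ≡ 89 (mod 151), t ≡ 131. Hence a ≡ 1007255 + 4833113·131 = 634145058 (mod 729800063).
From a ≡ 634145058 (mod 729800063) write a = 634145058 + 729800063t. Substituting into a ≡ 27 (mod 31) gives 729800063t ≡ 21 (mod 31), and since 16⁻¹ ≡ 2 (mod 31), t ≡ 11. Hence a ≡ 634145058 + 729800063·11 = 8661945751 (mod 22623801953).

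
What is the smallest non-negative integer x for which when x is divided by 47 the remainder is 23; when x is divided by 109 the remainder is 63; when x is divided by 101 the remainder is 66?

The moduli are pairwise coprime; N = 47·109·101 = 517423.
N/47 = 11009; 11009 ≡ 11 (mod 47); 11·30 ≡ 1, so inverse 30.
N/109 = 4747; 4747 ≡ 60 (mod 109); 60·20 ≡ 1, so inverse 20.
N/101 = 5123; 5123 ≡ 73 (mod 101); 73·18 ≡ 1, so inverse 18.
x ≡ 23·11009·30 + 63·4747·20 + 66·5123·18 = 19663554.
19663554 mod 517423 = 1480.

1480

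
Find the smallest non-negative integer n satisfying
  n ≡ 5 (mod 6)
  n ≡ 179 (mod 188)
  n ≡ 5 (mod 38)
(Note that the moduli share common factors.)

gcd(6, 188) = 2 and 2 | (179 − 5), so the pair is consistent; merging gives n ≡ 179 (mod 564), where 564 = lcm(6, 188).
gcd(564, 38) = 2 and 2 | (5 − 179), so the pair is consistent; merging gives n ≡ 5819 (mod 10716), where 10716 = lcm(564, 38).
The solution is unique modulo lcm(6, 188, 38) = 10716.

5819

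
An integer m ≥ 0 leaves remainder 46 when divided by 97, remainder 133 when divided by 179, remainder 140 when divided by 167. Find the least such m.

The moduli are pairwise coprime; N = 97·179·167 = 2899621.
N/97 = 29893; 29893 ≡ 17 (mod 97); 17·40 ≡ 1, so inverse 40.
N/179 = 16199; 16199 ≡ 89 (mod 179); 89·177 ≡ 1, so inverse 177.
N/167 = 17363; 17363 ≡ 162 (mod 167); 162·100 ≡ 1, so inverse 100.
m ≡ 46·29893·40 + 133·16199·177 + 140·17363·100 = 679425779.
679425779 mod 2899621 = 914465.

914465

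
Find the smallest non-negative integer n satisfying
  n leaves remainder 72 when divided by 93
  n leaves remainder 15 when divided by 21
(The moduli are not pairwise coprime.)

351

gcd(93, 21) = 3 and 3 | (15 − 72), so the pair is consistent; merging gives n ≡ 351 (mod 651), where 651 = lcm(93, 21).
The solution is unique modulo lcm(93, 21) = 651.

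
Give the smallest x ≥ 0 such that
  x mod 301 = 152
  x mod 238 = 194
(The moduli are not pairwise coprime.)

3764

gcd(301, 238) = 7 and 7 | (194 − 152), so the pair is consistent; merging gives x ≡ 3764 (mod 10234), where 10234 = lcm(301, 238).
The solution is unique modulo lcm(301, 238) = 10234.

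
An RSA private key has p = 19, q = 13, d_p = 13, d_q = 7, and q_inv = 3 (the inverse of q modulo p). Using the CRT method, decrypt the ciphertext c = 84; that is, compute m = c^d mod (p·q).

46

m₁ = c^(d_p) mod p: c ≡ 8 (mod 19), and 8^13 mod 19 = 8.
m₂ = c^(d_q) mod q: c ≡ 6 (mod 13), and 6^7 mod 13 = 7.
h = q_inv·(m₁ − m₂) mod p = 3·(8 − 7) mod 19 = 3.
m = m₂ + h·q = 7 + 3·13 = 46.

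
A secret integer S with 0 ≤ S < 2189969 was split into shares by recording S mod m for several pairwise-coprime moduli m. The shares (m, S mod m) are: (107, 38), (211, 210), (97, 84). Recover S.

The moduli are pairwise coprime; N = 107·211·97 = 2189969.
N/107 = 20467; 20467 ≡ 30 (mod 107); 30·25 ≡ 1, so inverse 25.
N/211 = 10379; 10379 ≡ 40 (mod 211); 40·153 ≡ 1, so inverse 153.
N/97 = 22577; 22577 ≡ 73 (mod 97); 73·4 ≡ 1, so inverse 4.
S ≡ 38·20467·25 + 210·10379·153 + 84·22577·4 = 360506792.
360506792 mod 2189969 = 1351876.

1351876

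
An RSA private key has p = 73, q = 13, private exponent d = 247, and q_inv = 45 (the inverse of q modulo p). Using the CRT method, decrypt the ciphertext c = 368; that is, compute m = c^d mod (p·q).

654

d_p = d mod (p−1) = 247 mod 72 = 31; d_q = d mod (q−1) = 7.
m₁ = c^(d_p) mod p: c ≡ 3 (mod 73), and 3^31 mod 73 = 70.
m₂ = c^(d_q) mod q: c ≡ 4 (mod 13), and 4^7 mod 13 = 4.
h = q_inv·(m₁ − m₂) mod p = 45·(70 − 4) mod 73 = 50.
m = m₂ + h·q = 4 + 50·13 = 654.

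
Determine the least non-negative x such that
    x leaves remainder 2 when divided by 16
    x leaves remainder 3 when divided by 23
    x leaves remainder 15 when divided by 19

The moduli are pairwise coprime; N = 16·23·19 = 6992.
N/16 = 437; 437 ≡ 5 (mod 16); 5·13 ≡ 1, so inverse 13.
N/23 = 304; 304 ≡ 5 (mod 23); 5·14 ≡ 1, so inverse 14.
N/19 = 368; 368 ≡ 7 (mod 19); 7·11 ≡ 1, so inverse 11.
x ≡ 2·437·13 + 3·304·14 + 15·368·11 = 84850.
84850 mod 6992 = 946.

946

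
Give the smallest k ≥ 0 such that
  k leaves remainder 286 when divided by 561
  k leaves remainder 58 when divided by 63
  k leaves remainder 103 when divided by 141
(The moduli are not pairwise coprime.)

Combine the congruences pairwise.
gcd(561, 63) = 3 and 3 | (58 − 286), so the pair is consistent; merging gives k ≡ 9823 (mod 11781), where 11781 = lcm(561, 63).
gcd(11781, 141) = 3 and 3 | (103 − 9823), so the pair is consistent; merging gives k ≡ 245443 (mod 553707), where 553707 = lcm(11781, 141).
The solution is unique modulo lcm(561, 63, 141) = 553707.

245443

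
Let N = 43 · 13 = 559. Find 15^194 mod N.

511

Mod 43: 15 ≡ 15; by Fermat, exponent reduces to 194 mod 42 = 26; 15^26 ≡ 38 (mod 43).
Mod 13: 15 ≡ 2; by Fermat, exponent reduces to 194 mod 12 = 2; 2^2 ≡ 4 (mod 13).
Combine by CRT: x ≡ 38 (mod 43), x ≡ 4 (mod 13) ⇒ x ≡ 511 (mod 559).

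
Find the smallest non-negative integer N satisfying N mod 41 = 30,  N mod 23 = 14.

727

From N ≡ 30 (mod 41) write N = 30 + 41t. Substituting into N ≡ 14 (mod 23) gives 41t ≡ 7 (mod 23), and since 18⁻¹ ≡ 9 (mod 23), t ≡ 17. Hence N ≡ 30 + 41·17 = 727 (mod 943).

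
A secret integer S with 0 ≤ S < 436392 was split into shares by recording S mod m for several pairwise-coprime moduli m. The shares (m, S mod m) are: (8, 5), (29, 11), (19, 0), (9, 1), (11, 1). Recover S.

321157

The moduli are pairwise coprime; N = 8·29·19·9·11 = 436392.
N/8 = 54549; 54549 ≡ 5 (mod 8); 5·5 ≡ 1, so inverse 5.
N/29 = 15048; 15048 ≡ 26 (mod 29); 26·19 ≡ 1, so inverse 19.
N/19 = 22968; 22968 ≡ 16 (mod 19); 16·6 ≡ 1, so inverse 6.
N/9 = 48488; 48488 ≡ 5 (mod 9); 5·2 ≡ 1, so inverse 2.
N/11 = 39672; 39672 ≡ 6 (mod 11); 6·2 ≡ 1, so inverse 2.
S ≡ 5·54549·5 + 11·15048·19 + 0·22968·6 + 1·48488·2 + 1·39672·2 = 4685077.
4685077 mod 436392 = 321157.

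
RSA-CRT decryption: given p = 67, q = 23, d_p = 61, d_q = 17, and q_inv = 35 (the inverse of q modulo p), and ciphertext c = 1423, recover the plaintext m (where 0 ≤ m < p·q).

m₁ = c^(d_p) mod p: c ≡ 16 (mod 67), and 16^61 mod 67 = 49.
m₂ = c^(d_q) mod q: c ≡ 20 (mod 23), and 20^17 mod 23 = 7.
h = q_inv·(m₁ − m₂) mod p = 35·(49 − 7) mod 67 = 63.
m = m₂ + h·q = 7 + 63·23 = 1456.

1456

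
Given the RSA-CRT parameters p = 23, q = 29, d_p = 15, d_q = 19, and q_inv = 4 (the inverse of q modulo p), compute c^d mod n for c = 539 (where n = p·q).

m₁ = c^(d_p) mod p: c ≡ 10 (mod 23), and 10^15 mod 23 = 5.
m₂ = c^(d_q) mod q: c ≡ 17 (mod 29), and 17^19 mod 29 = 12.
h = q_inv·(m₁ − m₂) mod p = 4·(5 − 12) mod 23 = 18.
m = m₂ + h·q = 12 + 18·29 = 534.

534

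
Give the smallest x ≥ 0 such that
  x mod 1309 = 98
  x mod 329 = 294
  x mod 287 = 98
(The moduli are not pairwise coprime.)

1932182

gcd(1309, 329) = 7 and 7 | (294 − 98), so the pair is consistent; merging gives x ≡ 24969 (mod 61523), where 61523 = lcm(1309, 329).
gcd(61523, 287) = 7 and 7 | (98 − 24969), so the pair is consistent; merging gives x ≡ 1932182 (mod 2522443), where 2522443 = lcm(61523, 287).
The solution is unique modulo lcm(1309, 329, 287) = 2522443.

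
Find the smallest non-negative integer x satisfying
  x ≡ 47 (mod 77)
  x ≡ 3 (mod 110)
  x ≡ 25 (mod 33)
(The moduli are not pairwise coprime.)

2203

gcd(77, 110) = 11 and 11 | (3 − 47), so the pair is consistent; merging gives x ≡ 663 (mod 770), where 770 = lcm(77, 110).
gcd(770, 33) = 11 and 11 | (25 − 663), so the pair is consistent; merging gives x ≡ 2203 (mod 2310), where 2310 = lcm(770, 33).
The solution is unique modulo lcm(77, 110, 33) = 2310.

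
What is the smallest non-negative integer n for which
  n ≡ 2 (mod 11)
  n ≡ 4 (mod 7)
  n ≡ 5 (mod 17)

277

From n ≡ 2 (mod 11) write n = 2 + 11t. Substituting into n ≡ 4 (mod 7) gives 11t ≡ 2 (mod 7), and since 4⁻¹ ≡ 2 (mod 7), t ≡ 4. Hence n ≡ 2 + 11·4 = 46 (mod 77).
From n ≡ 46 (mod 77) write n = 46 + 77t. Substituting into n ≡ 5 (mod 17) gives 77t ≡ 10 (mod 17), and since 9⁻¹ ≡ 2 (mod 17), t ≡ 3. Hence n ≡ 46 + 77·3 = 277 (mod 1309).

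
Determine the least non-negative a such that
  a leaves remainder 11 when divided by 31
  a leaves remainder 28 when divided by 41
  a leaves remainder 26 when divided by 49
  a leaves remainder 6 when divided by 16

847334

The moduli are pairwise coprime; N = 31·41·49·16 = 996464.
N/31 = 32144; 32144 ≡ 28 (mod 31); 28·10 ≡ 1, so inverse 10.
N/41 = 24304; 24304 ≡ 32 (mod 41); 32·9 ≡ 1, so inverse 9.
N/49 = 20336; 20336 ≡ 1 (mod 49), inverse 1.
N/16 = 62279; 62279 ≡ 7 (mod 16); 7·7 ≡ 1, so inverse 7.
a ≡ 11·32144·10 + 28·24304·9 + 26·20336·1 + 6·62279·7 = 12804902.
12804902 mod 996464 = 847334.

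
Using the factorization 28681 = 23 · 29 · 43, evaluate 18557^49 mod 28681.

3231

Mod 23: 18557 ≡ 19; by Fermat, exponent reduces to 49 mod 22 = 5; 19^5 ≡ 11 (mod 23).
Mod 29: 18557 ≡ 26; by Fermat, exponent reduces to 49 mod 28 = 21; 26^21 ≡ 12 (mod 29).
Mod 43: 18557 ≡ 24; by Fermat, exponent reduces to 49 mod 42 = 7; 24^7 ≡ 6 (mod 43).
Combine by CRT: x ≡ 11 (mod 23), x ≡ 12 (mod 29), x ≡ 6 (mod 43) ⇒ x ≡ 3231 (mod 28681).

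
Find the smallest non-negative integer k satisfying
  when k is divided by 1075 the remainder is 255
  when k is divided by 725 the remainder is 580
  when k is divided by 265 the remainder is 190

Combine the congruences pairwise.
gcd(1075, 725) = 25 and 25 | (580 − 255), so the pair is consistent; merging gives k ≡ 3480 (mod 31175), where 31175 = lcm(1075, 725).
gcd(31175, 265) = 5 and 5 | (190 − 3480), so the pair is consistent; merging gives k ≡ 1344005 (mod 1652275), where 1652275 = lcm(31175, 265).
The solution is unique modulo lcm(1075, 725, 265) = 1652275.

1344005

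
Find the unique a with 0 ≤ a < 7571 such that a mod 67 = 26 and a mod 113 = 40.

From a ≡ 26 (mod 67) write a = 26 + 67t. Substituting into a ≡ 40 (mod 113) gives 67t ≡ 14 (mod 113), and since 67⁻¹ ≡ 27 (mod 113), t ≡ 39. Hence a ≡ 26 + 67·39 = 2639 (mod 7571).

2639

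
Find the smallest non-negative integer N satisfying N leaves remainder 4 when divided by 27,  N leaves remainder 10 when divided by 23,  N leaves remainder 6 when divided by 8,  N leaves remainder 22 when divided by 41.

The moduli are pairwise coprime; M = 27·23·8·41 = 203688.
M/27 = 7544; 7544 ≡ 11 (mod 27); 11·5 ≡ 1, so inverse 5.
M/23 = 8856; 8856 ≡ 1 (mod 23), inverse 1.
M/8 = 25461; 25461 ≡ 5 (mod 8); 5·5 ≡ 1, so inverse 5.
M/41 = 4968; 4968 ≡ 7 (mod 41); 7·6 ≡ 1, so inverse 6.
N ≡ 4·7544·5 + 10·8856·1 + 6·25461·5 + 22·4968·6 = 1659046.
1659046 mod 203688 = 29542.

29542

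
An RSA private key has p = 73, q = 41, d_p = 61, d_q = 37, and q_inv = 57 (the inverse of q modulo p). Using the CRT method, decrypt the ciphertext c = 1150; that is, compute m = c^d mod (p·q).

m₁ = c^(d_p) mod p: c ≡ 55 (mod 73), and 55^61 mod 73 = 16.
m₂ = c^(d_q) mod q: c ≡ 2 (mod 41), and 2^37 mod 41 = 36.
h = q_inv·(m₁ − m₂) mod p = 57·(16 − 36) mod 73 = 28.
m = m₂ + h·q = 36 + 28·41 = 1184.

1184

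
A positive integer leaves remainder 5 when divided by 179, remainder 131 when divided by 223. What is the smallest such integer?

From x ≡ 5 (mod 179) write x = 5 + 179t. Substituting into x ≡ 131 (mod 223) gives 179t ≡ 126 (mod 223), and since 179⁻¹ ≡ 76 (mod 223), t ≡ 210. Hence x ≡ 5 + 179·210 = 37595 (mod 39917).

37595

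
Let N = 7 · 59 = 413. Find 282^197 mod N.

Mod 7: 282 ≡ 2; by Fermat, exponent reduces to 197 mod 6 = 5; 2^5 ≡ 4 (mod 7).
Mod 59: 282 ≡ 46; by Fermat, exponent reduces to 197 mod 58 = 23; 46^23 ≡ 28 (mod 59).
Combine by CRT: x ≡ 4 (mod 7), x ≡ 28 (mod 59) ⇒ x ≡ 382 (mod 413).

382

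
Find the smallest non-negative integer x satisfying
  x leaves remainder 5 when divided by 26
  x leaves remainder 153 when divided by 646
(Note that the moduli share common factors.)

7259

Combine the congruences pairwise.
gcd(26, 646) = 2 and 2 | (153 − 5), so the pair is consistent; merging gives x ≡ 7259 (mod 8398), where 8398 = lcm(26, 646).
The solution is unique modulo lcm(26, 646) = 8398.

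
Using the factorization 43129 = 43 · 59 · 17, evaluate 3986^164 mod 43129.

19073

Mod 43: 3986 ≡ 30; by Fermat, exponent reduces to 164 mod 42 = 38; 30^38 ≡ 24 (mod 43).
Mod 59: 3986 ≡ 33; by Fermat, exponent reduces to 164 mod 58 = 48; 33^48 ≡ 16 (mod 59).
Mod 17: 3986 ≡ 8; by Fermat, exponent reduces to 164 mod 16 = 4; 8^4 ≡ 16 (mod 17).
Combine by CRT: x ≡ 24 (mod 43), x ≡ 16 (mod 59), x ≡ 16 (mod 17) ⇒ x ≡ 19073 (mod 43129).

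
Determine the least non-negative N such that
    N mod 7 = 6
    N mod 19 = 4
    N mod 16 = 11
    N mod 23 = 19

40683

Combine the congruences pairwise.
From N ≡ 6 (mod 7) write N = 6 + 7t. Substituting into N ≡ 4 (mod 19) gives 7t ≡ 17 (mod 19), and since 7⁻¹ ≡ 11 (mod 19), t ≡ 16. Hence N ≡ 6 + 7·16 = 118 (mod 133).
From N ≡ 118 (mod 133) write N = 118 + 133t. Substituting into N ≡ 11 (mod 16) gives 133t ≡ 5 (mod 16), and since 5⁻¹ ≡ 13 (mod 16), t ≡ 1. Hence N ≡ 118 + 133·1 = 251 (mod 2128).
From N ≡ 251 (mod 2128) write N = 251 + 2128t. Substituting into N ≡ 19 (mod 23) gives 2128t ≡ 21 (mod 23), and since 12⁻¹ ≡ 2 (mod 23), t ≡ 19. Hence N ≡ 251 + 2128·19 = 40683 (mod 48944).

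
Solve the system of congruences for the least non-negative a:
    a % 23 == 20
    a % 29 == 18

From a ≡ 20 (mod 23) write a = 20 + 23t. Substituting into a ≡ 18 (mod 29) gives 23t ≡ 27 (mod 29), and since 23⁻¹ ≡ 24 (mod 29), t ≡ 10. Hence a ≡ 20 + 23·10 = 250 (mod 667).

250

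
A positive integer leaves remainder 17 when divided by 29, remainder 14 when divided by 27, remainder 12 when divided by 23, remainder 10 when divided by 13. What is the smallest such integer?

From N ≡ 17 (mod 29) write N = 17 + 29t. Substituting into N ≡ 14 (mod 27) gives 29t ≡ 24 (mod 27), and since 2⁻¹ ≡ 14 (mod 27), t ≡ 12. Hence N ≡ 17 + 29·12 = 365 (mod 783).
From N ≡ 365 (mod 783) write N = 365 + 783t. Substituting into N ≡ 12 (mod 23) gives 783t ≡ 15 (mod 23), and since 1⁻¹ ≡ 1 (mod 23), t ≡ 15. Hence N ≡ 365 + 783·15 = 12110 (mod 18009).
From N ≡ 12110 (mod 18009) write N = 12110 + 18009t. Substituting into N ≡ 10 (mod 13) gives 18009t ≡ 3 (mod 13), and since 4⁻¹ ≡ 10 (mod 13), t ≡ 4. Hence N ≡ 12110 + 18009·4 = 84146 (mod 234117).

84146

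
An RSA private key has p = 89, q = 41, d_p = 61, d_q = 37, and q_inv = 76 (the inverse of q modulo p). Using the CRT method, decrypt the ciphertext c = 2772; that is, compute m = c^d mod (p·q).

m₁ = c^(d_p) mod p: c ≡ 13 (mod 89), and 13^61 mod 89 = 63.
m₂ = c^(d_q) mod q: c ≡ 25 (mod 41), and 25^37 mod 41 = 31.
h = q_inv·(m₁ − m₂) mod p = 76·(63 − 31) mod 89 = 29.
m = m₂ + h·q = 31 + 29·41 = 1220.

1220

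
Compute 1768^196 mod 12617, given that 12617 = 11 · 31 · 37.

2357

Mod 11: 1768 ≡ 8; by Fermat, exponent reduces to 196 mod 10 = 6; 8^6 ≡ 3 (mod 11).
Mod 31: 1768 ≡ 1; by Fermat, exponent reduces to 196 mod 30 = 16; 1^16 ≡ 1 (mod 31).
Mod 37: 1768 ≡ 29; by Fermat, exponent reduces to 196 mod 36 = 16; 29^16 ≡ 26 (mod 37).
Combine by CRT: x ≡ 3 (mod 11), x ≡ 1 (mod 31), x ≡ 26 (mod 37) ⇒ x ≡ 2357 (mod 12617).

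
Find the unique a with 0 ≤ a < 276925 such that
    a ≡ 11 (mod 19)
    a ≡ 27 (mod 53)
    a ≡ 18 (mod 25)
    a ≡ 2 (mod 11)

From a ≡ 11 (mod 19) write a = 11 + 19t. Substituting into a ≡ 27 (mod 53) gives 19t ≡ 16 (mod 53), and since 19⁻¹ ≡ 14 (mod 53), t ≡ 12. Hence a ≡ 11 + 19·12 = 239 (mod 1007).
From a ≡ 239 (mod 1007) write a = 239 + 1007t. Substituting into a ≡ 18 (mod 25) gives 1007t ≡ 4 (mod 25), and since 7⁻¹ ≡ 18 (mod 25), t ≡ 22. Hence a ≡ 239 + 1007·22 = 22393 (mod 25175).
From a ≡ 22393 (mod 25175) write a = 22393 + 25175t. Substituting into a ≡ 2 (mod 11) gives 25175t ≡ 5 (mod 11), and since 7⁻¹ ≡ 8 (mod 11), t ≡ 7. Hence a ≡ 22393 + 25175·7 = 198618 (mod 276925).

198618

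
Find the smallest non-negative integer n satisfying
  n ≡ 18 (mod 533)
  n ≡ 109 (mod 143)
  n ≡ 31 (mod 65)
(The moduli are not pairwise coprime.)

8546

Combine the congruences pairwise.
gcd(533, 143) = 13 and 13 | (109 − 18), so the pair is consistent; merging gives n ≡ 2683 (mod 5863), where 5863 = lcm(533, 143).
gcd(5863, 65) = 13 and 13 | (31 − 2683), so the pair is consistent; merging gives n ≡ 8546 (mod 29315), where 29315 = lcm(5863, 65).
The solution is unique modulo lcm(533, 143, 65) = 29315.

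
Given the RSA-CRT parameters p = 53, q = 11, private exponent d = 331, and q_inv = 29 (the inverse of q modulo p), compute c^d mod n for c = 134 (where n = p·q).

d_p = d mod (p−1) = 331 mod 52 = 19; d_q = d mod (q−1) = 1.
m₁ = c^(d_p) mod p: c ≡ 28 (mod 53), and 28^19 mod 53 = 47.
m₂ = c^(d_q) mod q: c ≡ 2 (mod 11), and 2^1 mod 11 = 2.
h = q_inv·(m₁ − m₂) mod p = 29·(47 − 2) mod 53 = 33.
m = m₂ + h·q = 2 + 33·11 = 365.

365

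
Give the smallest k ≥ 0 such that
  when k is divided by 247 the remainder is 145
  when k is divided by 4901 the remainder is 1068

gcd(247, 4901) = 13 and 13 | (1068 − 145), so the pair is consistent; merging gives k ≡ 54979 (mod 93119), where 93119 = lcm(247, 4901).
The solution is unique modulo lcm(247, 4901) = 93119.

54979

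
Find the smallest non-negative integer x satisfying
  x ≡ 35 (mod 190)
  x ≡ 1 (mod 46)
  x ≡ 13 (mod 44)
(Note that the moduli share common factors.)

39745

Combine the congruences pairwise.
gcd(190, 46) = 2 and 2 | (1 − 35), so the pair is consistent; merging gives x ≡ 415 (mod 4370), where 4370 = lcm(190, 46).
gcd(4370, 44) = 2 and 2 | (13 − 415), so the pair is consistent; merging gives x ≡ 39745 (mod 96140), where 96140 = lcm(4370, 44).
The solution is unique modulo lcm(190, 46, 44) = 96140.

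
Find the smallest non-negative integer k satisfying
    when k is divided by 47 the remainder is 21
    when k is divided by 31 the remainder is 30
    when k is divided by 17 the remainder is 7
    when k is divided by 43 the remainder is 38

The moduli are pairwise coprime; N = 47·31·17·43 = 1065067.
N/47 = 22661; 22661 ≡ 7 (mod 47); 7·27 ≡ 1, so inverse 27.
N/31 = 34357; 34357 ≡ 9 (mod 31); 9·7 ≡ 1, so inverse 7.
N/17 = 62651; 62651 ≡ 6 (mod 17); 6·3 ≡ 1, so inverse 3.
N/43 = 24769; 24769 ≡ 1 (mod 43), inverse 1.
k ≡ 21·22661·27 + 30·34357·7 + 7·62651·3 + 38·24769·1 = 22320650.
22320650 mod 1065067 = 1019310.

1019310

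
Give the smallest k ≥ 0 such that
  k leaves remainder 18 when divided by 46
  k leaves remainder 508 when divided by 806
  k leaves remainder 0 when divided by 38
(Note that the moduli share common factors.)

gcd(46, 806) = 2 and 2 | (508 − 18), so the pair is consistent; merging gives k ≡ 13404 (mod 18538), where 18538 = lcm(46, 806).
gcd(18538, 38) = 2 and 2 | (0 − 13404), so the pair is consistent; merging gives k ≡ 217322 (mod 352222), where 352222 = lcm(18538, 38).
The solution is unique modulo lcm(46, 806, 38) = 352222.

217322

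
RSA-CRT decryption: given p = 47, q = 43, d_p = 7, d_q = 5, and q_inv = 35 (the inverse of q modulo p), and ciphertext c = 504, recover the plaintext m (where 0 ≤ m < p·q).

m₁ = c^(d_p) mod p: c ≡ 34 (mod 47), and 34^7 mod 47 = 8.
m₂ = c^(d_q) mod q: c ≡ 31 (mod 43), and 31^5 mod 43 = 9.
h = q_inv·(m₁ − m₂) mod p = 35·(8 − 9) mod 47 = 12.
m = m₂ + h·q = 9 + 12·43 = 525.

525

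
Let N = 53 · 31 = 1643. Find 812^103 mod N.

502

Mod 53: 812 ≡ 17; by Fermat, exponent reduces to 103 mod 52 = 51; 17^51 ≡ 25 (mod 53).
Mod 31: 812 ≡ 6; by Fermat, exponent reduces to 103 mod 30 = 13; 6^13 ≡ 6 (mod 31).
Combine by CRT: x ≡ 25 (mod 53), x ≡ 6 (mod 31) ⇒ x ≡ 502 (mod 1643).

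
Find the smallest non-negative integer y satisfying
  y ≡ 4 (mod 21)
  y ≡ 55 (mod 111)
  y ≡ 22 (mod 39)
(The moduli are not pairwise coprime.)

gcd(21, 111) = 3 and 3 | (55 − 4), so the pair is consistent; merging gives y ≡ 277 (mod 777), where 777 = lcm(21, 111).
gcd(777, 39) = 3 and 3 | (22 − 277), so the pair is consistent; merging gives y ≡ 5716 (mod 10101), where 10101 = lcm(777, 39).
The solution is unique modulo lcm(21, 111, 39) = 10101.

5716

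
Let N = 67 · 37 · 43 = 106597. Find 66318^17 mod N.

25744

Mod 67: 66318 ≡ 55; 55^17 ≡ 16 (mod 67).
Mod 37: 66318 ≡ 14; 14^17 ≡ 29 (mod 37).
Mod 43: 66318 ≡ 12; 12^17 ≡ 30 (mod 43).
Combine by CRT: x ≡ 16 (mod 67), x ≡ 29 (mod 37), x ≡ 30 (mod 43) ⇒ x ≡ 25744 (mod 106597).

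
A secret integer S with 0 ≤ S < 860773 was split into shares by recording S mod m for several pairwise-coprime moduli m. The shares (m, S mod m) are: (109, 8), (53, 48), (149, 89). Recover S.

563756

From S ≡ 8 (mod 109) write S = 8 + 109t. Substituting into S ≡ 48 (mod 53) gives 109t ≡ 40 (mod 53), and since 3⁻¹ ≡ 18 (mod 53), t ≡ 31. Hence S ≡ 8 + 109·31 = 3387 (mod 5777).
From S ≡ 3387 (mod 5777) write S = 3387 + 5777t. Substituting into S ≡ 89 (mod 149) gives 5777t ≡ 129 (mod 149), and since 115⁻¹ ≡ 92 (mod 149), t ≡ 97. Hence S ≡ 3387 + 5777·97 = 563756 (mod 860773).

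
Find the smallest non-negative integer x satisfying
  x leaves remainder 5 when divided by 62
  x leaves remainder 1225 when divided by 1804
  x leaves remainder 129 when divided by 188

gcd(62, 1804) = 2 and 2 | (1225 − 5), so the pair is consistent; merging gives x ≡ 44521 (mod 55924), where 55924 = lcm(62, 1804).
gcd(55924, 188) = 4 and 4 | (129 − 44521), so the pair is consistent; merging gives x ≡ 268217 (mod 2628428), where 2628428 = lcm(55924, 188).
The solution is unique modulo lcm(62, 1804, 188) = 2628428.

268217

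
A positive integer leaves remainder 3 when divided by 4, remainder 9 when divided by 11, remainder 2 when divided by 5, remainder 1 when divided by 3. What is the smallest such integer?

The moduli are pairwise coprime; N = 4·11·5·3 = 660.
N/4 = 165; 165 ≡ 1 (mod 4), inverse 1.
N/11 = 60; 60 ≡ 5 (mod 11); 5·9 ≡ 1, so inverse 9.
N/5 = 132; 132 ≡ 2 (mod 5); 2·3 ≡ 1, so inverse 3.
N/3 = 220; 220 ≡ 1 (mod 3), inverse 1.
k ≡ 3·165·1 + 9·60·9 + 2·132·3 + 1·220·1 = 6367.
6367 mod 660 = 427.

427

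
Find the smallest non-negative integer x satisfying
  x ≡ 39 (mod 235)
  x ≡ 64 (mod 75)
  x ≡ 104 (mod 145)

16489

gcd(235, 75) = 5 and 5 | (64 − 39), so the pair is consistent; merging gives x ≡ 2389 (mod 3525), where 3525 = lcm(235, 75).
gcd(3525, 145) = 5 and 5 | (104 − 2389), so the pair is consistent; merging gives x ≡ 16489 (mod 102225), where 102225 = lcm(3525, 145).
The solution is unique modulo lcm(235, 75, 145) = 102225.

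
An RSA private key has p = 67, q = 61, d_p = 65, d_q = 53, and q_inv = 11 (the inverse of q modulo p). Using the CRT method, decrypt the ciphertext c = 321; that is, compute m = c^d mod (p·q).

2924

m₁ = c^(d_p) mod p: c ≡ 53 (mod 67), and 53^65 mod 67 = 43.
m₂ = c^(d_q) mod q: c ≡ 16 (mod 61), and 16^53 mod 61 = 57.
h = q_inv·(m₁ − m₂) mod p = 11·(43 − 57) mod 67 = 47.
m = m₂ + h·q = 57 + 47·61 = 2924.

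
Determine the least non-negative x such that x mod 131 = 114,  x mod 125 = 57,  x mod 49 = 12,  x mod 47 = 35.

28466807

From x ≡ 114 (mod 131) write x = 114 + 131t. Substituting into x ≡ 57 (mod 125) gives 131t ≡ 68 (mod 125), and since 6⁻¹ ≡ 21 (mod 125), t ≡ 53. Hence x ≡ 114 + 131·53 = 7057 (mod 16375).
From x ≡ 7057 (mod 16375) write x = 7057 + 16375t. Substituting into x ≡ 12 (mod 49) gives 16375t ≡ 11 (mod 49), and since 9⁻¹ ≡ 11 (mod 49), t ≡ 23. Hence x ≡ 7057 + 16375·23 = 383682 (mod 802375).
From x ≡ 383682 (mod 802375) write x = 383682 + 802375t. Substituting into x ≡ 35 (mod 47) gives 802375t ≡ 14 (mod 47), and since 38⁻¹ ≡ 26 (mod 47), t ≡ 35. Hence x ≡ 383682 + 802375·35 = 28466807 (mod 37711625).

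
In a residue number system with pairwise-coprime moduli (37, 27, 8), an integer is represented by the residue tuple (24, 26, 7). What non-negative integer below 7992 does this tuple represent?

From x ≡ 24 (mod 37) write x = 24 + 37t. Substituting into x ≡ 26 (mod 27) gives 37t ≡ 2 (mod 27), and since 10⁻¹ ≡ 19 (mod 27), t ≡ 11. Hence x ≡ 24 + 37·11 = 431 (mod 999).
From x ≡ 431 (mod 999) write x = 431 + 999t. Substituting into x ≡ 7 (mod 8) gives 999t ≡ 0 (mod 8), and since 7⁻¹ ≡ 7 (mod 8), t ≡ 0. Hence x ≡ 431 + 999·0 = 431 (mod 7992).

431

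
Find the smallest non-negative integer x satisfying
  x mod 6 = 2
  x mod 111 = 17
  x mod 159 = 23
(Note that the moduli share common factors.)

3680

Combine the congruences pairwise.
gcd(6, 111) = 3 and 3 | (17 − 2), so the pair is consistent; merging gives x ≡ 128 (mod 222), where 222 = lcm(6, 111).
gcd(222, 159) = 3 and 3 | (23 − 128), so the pair is consistent; merging gives x ≡ 3680 (mod 11766), where 11766 = lcm(222, 159).
The solution is unique modulo lcm(6, 111, 159) = 11766.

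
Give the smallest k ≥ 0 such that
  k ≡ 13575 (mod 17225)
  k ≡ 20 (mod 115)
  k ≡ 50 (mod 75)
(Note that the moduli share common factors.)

82475

Combine the congruences pairwise.
gcd(17225, 115) = 5 and 5 | (20 − 13575), so the pair is consistent; merging gives k ≡ 82475 (mod 396175), where 396175 = lcm(17225, 115).
gcd(396175, 75) = 25 and 25 | (50 − 82475), so the pair is consistent; merging gives k ≡ 82475 (mod 1188525), where 1188525 = lcm(396175, 75).
The solution is unique modulo lcm(17225, 115, 75) = 1188525.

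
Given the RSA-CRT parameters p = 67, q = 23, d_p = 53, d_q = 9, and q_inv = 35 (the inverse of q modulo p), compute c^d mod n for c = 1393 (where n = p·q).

831

m₁ = c^(d_p) mod p: c ≡ 53 (mod 67), and 53^53 mod 67 = 27.
m₂ = c^(d_q) mod q: c ≡ 13 (mod 23), and 13^9 mod 23 = 3.
h = q_inv·(m₁ − m₂) mod p = 35·(27 − 3) mod 67 = 36.
m = m₂ + h·q = 3 + 36·23 = 831.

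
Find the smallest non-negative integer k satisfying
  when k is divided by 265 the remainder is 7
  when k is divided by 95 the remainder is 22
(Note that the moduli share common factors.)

1067

gcd(265, 95) = 5 and 5 | (22 − 7), so the pair is consistent; merging gives k ≡ 1067 (mod 5035), where 5035 = lcm(265, 95).
The solution is unique modulo lcm(265, 95) = 5035.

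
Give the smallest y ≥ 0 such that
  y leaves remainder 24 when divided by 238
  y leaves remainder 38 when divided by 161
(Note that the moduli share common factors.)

4546

gcd(238, 161) = 7 and 7 | (38 − 24), so the pair is consistent; merging gives y ≡ 4546 (mod 5474), where 5474 = lcm(238, 161).
The solution is unique modulo lcm(238, 161) = 5474.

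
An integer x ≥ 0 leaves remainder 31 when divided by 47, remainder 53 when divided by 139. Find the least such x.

1582

From x ≡ 31 (mod 47) write x = 31 + 47t. Substituting into x ≡ 53 (mod 139) gives 47t ≡ 22 (mod 139), and since 47⁻¹ ≡ 71 (mod 139), t ≡ 33. Hence x ≡ 31 + 47·33 = 1582 (mod 6533).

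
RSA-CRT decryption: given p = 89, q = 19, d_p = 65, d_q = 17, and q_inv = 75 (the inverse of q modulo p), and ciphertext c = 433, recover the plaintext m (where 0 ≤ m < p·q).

166

m₁ = c^(d_p) mod p: c ≡ 77 (mod 89), and 77^65 mod 89 = 77.
m₂ = c^(d_q) mod q: c ≡ 15 (mod 19), and 15^17 mod 19 = 14.
h = q_inv·(m₁ − m₂) mod p = 75·(77 − 14) mod 89 = 8.
m = m₂ + h·q = 14 + 8·19 = 166.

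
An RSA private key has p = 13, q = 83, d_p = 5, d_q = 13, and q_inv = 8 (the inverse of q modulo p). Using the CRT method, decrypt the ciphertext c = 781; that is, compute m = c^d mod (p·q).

m₁ = c^(d_p) mod p: c ≡ 1 (mod 13), and 1^5 mod 13 = 1.
m₂ = c^(d_q) mod q: c ≡ 34 (mod 83), and 34^13 mod 83 = 8.
h = q_inv·(m₁ − m₂) mod p = 8·(1 − 8) mod 13 = 9.
m = m₂ + h·q = 8 + 9·83 = 755.

755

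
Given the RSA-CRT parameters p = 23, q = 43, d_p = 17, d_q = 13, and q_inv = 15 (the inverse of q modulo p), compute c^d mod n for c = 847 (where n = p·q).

m₁ = c^(d_p) mod p: c ≡ 19 (mod 23), and 19^17 mod 23 = 21.
m₂ = c^(d_q) mod q: c ≡ 30 (mod 43), and 30^13 mod 43 = 26.
h = q_inv·(m₁ − m₂) mod p = 15·(21 − 26) mod 23 = 17.
m = m₂ + h·q = 26 + 17·43 = 757.

757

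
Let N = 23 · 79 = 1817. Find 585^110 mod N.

Mod 23: 585 ≡ 10; since 22 | 110, by Fermat 10^110 ≡ 1 (mod 23).
Mod 79: 585 ≡ 32; by Fermat, exponent reduces to 110 mod 78 = 32; 32^32 ≡ 16 (mod 79).
Combine by CRT: x ≡ 1 (mod 23), x ≡ 16 (mod 79) ⇒ x ≡ 806 (mod 1817).

806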